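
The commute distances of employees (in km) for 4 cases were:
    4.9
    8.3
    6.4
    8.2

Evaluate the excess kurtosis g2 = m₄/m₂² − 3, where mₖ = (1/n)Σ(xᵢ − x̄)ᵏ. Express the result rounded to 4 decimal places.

-1.4890

x̄ = 6.9500
Σ(xᵢ − x̄)² = 7.8900 ⇒ m₂ = 1.97250
Σ(xᵢ − x̄)⁴ = 23.5154 ⇒ m₄ = 5.87886
m₂² = 3.89076
g2 = m₄/m₂² − 3 = 1.51098 − 3 ≈ -1.4890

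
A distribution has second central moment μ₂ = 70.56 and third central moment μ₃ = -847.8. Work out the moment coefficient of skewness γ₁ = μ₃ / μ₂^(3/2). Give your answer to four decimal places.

σ = √μ₂ = √70.56 = 8.40000
σ³ = μ₂^(3/2) = 592.70400
γ₁ = μ₃/σ³ = -847.8 / 592.70400 ≈ -1.4304

-1.4304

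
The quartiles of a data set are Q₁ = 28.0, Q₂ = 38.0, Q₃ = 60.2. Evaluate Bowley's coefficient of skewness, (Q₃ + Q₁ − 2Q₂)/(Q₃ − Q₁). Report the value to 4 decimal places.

0.3789

numerator: Q₃ + Q₁ − 2Q₂ = 60.2 + 28.0 − 2×38.0 = 12.2000
denominator: Q₃ − Q₁ = 60.2 − 28.0 = 32.2000
Bowley skewness = 12.2000 / 32.2000 ≈ 0.3789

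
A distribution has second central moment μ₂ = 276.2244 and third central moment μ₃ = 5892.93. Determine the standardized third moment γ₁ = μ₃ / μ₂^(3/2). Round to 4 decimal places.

σ = √μ₂ = √276.2244 = 16.62000
σ³ = μ₂^(3/2) = 4590.84953
γ₁ = μ₃/σ³ = 5892.93 / 4590.84953 ≈ 1.2836

1.2836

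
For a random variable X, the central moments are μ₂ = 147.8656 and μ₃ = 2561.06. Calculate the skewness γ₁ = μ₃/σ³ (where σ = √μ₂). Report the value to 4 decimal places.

1.4244

σ = √μ₂ = √147.8656 = 12.16000
σ³ = μ₂^(3/2) = 1798.04570
γ₁ = μ₃/σ³ = 2561.06 / 1798.04570 ≈ 1.4244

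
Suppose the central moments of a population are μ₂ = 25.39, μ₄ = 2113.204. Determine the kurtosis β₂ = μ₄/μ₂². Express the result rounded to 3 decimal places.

μ₂² = 25.39² = 644.65210
μ₄/μ₂² = 2113.204 / 644.65210 = 3.27805
β₂ ≈ 3.278

3.278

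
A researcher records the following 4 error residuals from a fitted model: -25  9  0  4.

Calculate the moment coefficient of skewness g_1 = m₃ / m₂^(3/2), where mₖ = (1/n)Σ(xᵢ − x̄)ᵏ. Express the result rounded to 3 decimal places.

x̄ = (-25 + 9 + 0 + 4) / 4 = -3.0000
deviations (xᵢ − x̄): -22.0000, 12.0000, 3.0000, 7.0000
Σ(xᵢ − x̄)² = 686.0000 ⇒ m₂ = 686.0000/4 = 171.50000
Σ(xᵢ − x̄)³ = -8550.0000 ⇒ m₃ = -8550.0000/4 = -2137.50000
m₂^(3/2) = 171.50000^(1.5) = 2245.92985
g_1 = m₃ / m₂^(3/2) = -2137.50000 / 2245.92985 ≈ -0.952

-0.952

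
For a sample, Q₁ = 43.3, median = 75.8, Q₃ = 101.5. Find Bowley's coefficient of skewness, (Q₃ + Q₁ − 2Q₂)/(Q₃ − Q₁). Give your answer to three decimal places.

-0.117

numerator: Q₃ + Q₁ − 2Q₂ = 101.5 + 43.3 − 2×75.8 = -6.8000
denominator: Q₃ − Q₁ = 101.5 − 43.3 = 58.2000
Bowley skewness = -6.8000 / 58.2000 ≈ -0.117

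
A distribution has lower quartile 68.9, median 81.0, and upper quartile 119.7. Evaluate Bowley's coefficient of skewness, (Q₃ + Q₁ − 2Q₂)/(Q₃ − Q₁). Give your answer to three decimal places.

0.524

numerator: Q₃ + Q₁ − 2Q₂ = 119.7 + 68.9 − 2×81.0 = 26.6000
denominator: Q₃ − Q₁ = 119.7 − 68.9 = 50.8000
Bowley skewness = 26.6000 / 50.8000 ≈ 0.524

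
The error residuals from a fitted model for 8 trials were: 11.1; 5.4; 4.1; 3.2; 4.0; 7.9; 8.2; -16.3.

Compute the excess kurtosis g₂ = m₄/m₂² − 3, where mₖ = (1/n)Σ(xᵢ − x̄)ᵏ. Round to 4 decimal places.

x̄ = 3.4500
Σ(xᵢ − x̄)² = 495.5400 ⇒ m₂ = 61.94250
Σ(xᵢ − x̄)⁴ = 156489.5753 ⇒ m₄ = 19561.19691
m₂² = 3836.87331
g₂ = m₄/m₂² − 3 = 5.09821 − 3 ≈ 2.0982

2.0982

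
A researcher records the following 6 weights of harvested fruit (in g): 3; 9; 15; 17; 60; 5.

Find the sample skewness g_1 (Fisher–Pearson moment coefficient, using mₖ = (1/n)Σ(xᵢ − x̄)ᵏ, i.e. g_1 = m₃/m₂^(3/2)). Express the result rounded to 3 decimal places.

1.531

x̄ = (3 + 9 + 15 + 17 + 60 + 5) / 6 = 18.1667
deviations (xᵢ − x̄): -15.1667, -9.1667, -3.1667, -1.1667, 41.8333, -13.1667
Σ(xᵢ − x̄)² = 2248.8333 ⇒ m₂ = 2248.8333/6 = 374.80556
Σ(xᵢ − x̄)³ = 66634.5556 ⇒ m₃ = 66634.5556/6 = 11105.75926
m₂^(3/2) = 374.80556^(1.5) = 7256.19641
g_1 = m₃ / m₂^(3/2) = 11105.75926 / 7256.19641 ≈ 1.531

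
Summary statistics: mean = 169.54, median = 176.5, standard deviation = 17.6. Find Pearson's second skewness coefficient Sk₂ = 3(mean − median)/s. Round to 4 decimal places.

Sk₂ = 3(169.54 − 176.5) / 17.6 = 3 × -6.9600 / 17.6
    = -20.8800 / 17.6 ≈ -1.1864

-1.1864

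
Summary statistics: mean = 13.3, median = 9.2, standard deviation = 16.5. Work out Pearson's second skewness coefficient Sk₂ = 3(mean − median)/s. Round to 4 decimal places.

Sk₂ = 3(13.3 − 9.2) / 16.5 = 3 × 4.1000 / 16.5
    = 12.3000 / 16.5 ≈ 0.7455

0.7455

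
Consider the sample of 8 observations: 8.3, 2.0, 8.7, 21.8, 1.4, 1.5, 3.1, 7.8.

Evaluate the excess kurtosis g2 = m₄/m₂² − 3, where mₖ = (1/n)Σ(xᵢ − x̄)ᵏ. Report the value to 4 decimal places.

x̄ = 6.8250
Σ(xᵢ − x̄)² = 325.8350 ⇒ m₂ = 40.72938
Σ(xᵢ − x̄)⁴ = 52711.0631 ⇒ m₄ = 6588.88289
m₂² = 1658.88199
g2 = m₄/m₂² − 3 = 3.97188 − 3 ≈ 0.9719

0.9719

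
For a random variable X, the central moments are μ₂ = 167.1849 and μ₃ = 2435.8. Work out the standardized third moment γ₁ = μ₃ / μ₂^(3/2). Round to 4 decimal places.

1.1268

σ = √μ₂ = √167.1849 = 12.93000
σ³ = μ₂^(3/2) = 2161.70076
γ₁ = μ₃/σ³ = 2435.8 / 2161.70076 ≈ 1.1268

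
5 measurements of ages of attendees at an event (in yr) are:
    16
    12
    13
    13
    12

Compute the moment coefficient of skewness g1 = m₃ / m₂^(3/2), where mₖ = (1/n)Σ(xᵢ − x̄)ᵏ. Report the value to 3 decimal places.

1.164

x̄ = (16 + 12 + 13 + 13 + 12) / 5 = 13.2000
deviations (xᵢ − x̄): 2.8000, -1.2000, -0.2000, -0.2000, -1.2000
Σ(xᵢ − x̄)² = 10.8000 ⇒ m₂ = 10.8000/5 = 2.16000
Σ(xᵢ − x̄)³ = 18.4800 ⇒ m₃ = 18.4800/5 = 3.69600
m₂^(3/2) = 2.16000^(1.5) = 3.17454
g1 = m₃ / m₂^(3/2) = 3.69600 / 3.17454 ≈ 1.164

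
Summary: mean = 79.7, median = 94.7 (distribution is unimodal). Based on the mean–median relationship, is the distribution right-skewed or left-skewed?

mean − median = 79.7 − 94.7 = -15.0
mean < median ⇒ the longer tail is on the left ⇒ left-skewed (negatively skewed).

left-skewed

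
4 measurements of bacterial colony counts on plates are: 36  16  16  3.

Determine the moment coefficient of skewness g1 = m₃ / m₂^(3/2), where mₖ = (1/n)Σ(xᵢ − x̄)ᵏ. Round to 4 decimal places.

x̄ = (36 + 16 + 16 + 3) / 4 = 17.7500
deviations (xᵢ − x̄): 18.2500, -1.7500, -1.7500, -14.7500
Σ(xᵢ − x̄)² = 556.7500 ⇒ m₂ = 556.7500/4 = 139.18750
Σ(xᵢ − x̄)³ = 2858.6250 ⇒ m₃ = 2858.6250/4 = 714.65625
m₂^(3/2) = 139.18750^(1.5) = 1642.10284
g1 = m₃ / m₂^(3/2) = 714.65625 / 1642.10284 ≈ 0.4352

0.4352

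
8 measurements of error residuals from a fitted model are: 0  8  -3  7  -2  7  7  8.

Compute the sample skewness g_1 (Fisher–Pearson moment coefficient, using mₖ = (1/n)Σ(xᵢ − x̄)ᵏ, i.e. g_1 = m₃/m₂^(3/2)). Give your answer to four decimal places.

x̄ = (0 + 8 - 3 + 7 - 2 + 7 + 7 + 8) / 8 = 4.0000
deviations (xᵢ − x̄): -4.0000, 4.0000, -7.0000, 3.0000, -6.0000, 3.0000, 3.0000, 4.0000
Σ(xᵢ − x̄)² = 160.0000 ⇒ m₂ = 160.0000/8 = 20.00000
Σ(xᵢ − x̄)³ = -414.0000 ⇒ m₃ = -414.0000/8 = -51.75000
m₂^(3/2) = 20.00000^(1.5) = 89.44272
g_1 = m₃ / m₂^(3/2) = -51.75000 / 89.44272 ≈ -0.5786

-0.5786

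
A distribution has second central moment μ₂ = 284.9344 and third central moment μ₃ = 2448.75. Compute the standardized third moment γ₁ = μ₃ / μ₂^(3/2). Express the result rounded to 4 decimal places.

σ = √μ₂ = √284.9344 = 16.88000
σ³ = μ₂^(3/2) = 4809.69267
γ₁ = μ₃/σ³ = 2448.75 / 4809.69267 ≈ 0.5091

0.5091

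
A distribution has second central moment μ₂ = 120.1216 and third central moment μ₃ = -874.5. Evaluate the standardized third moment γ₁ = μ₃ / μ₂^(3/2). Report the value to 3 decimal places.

-0.664

σ = √μ₂ = √120.1216 = 10.96000
σ³ = μ₂^(3/2) = 1316.53274
γ₁ = μ₃/σ³ = -874.5 / 1316.53274 ≈ -0.664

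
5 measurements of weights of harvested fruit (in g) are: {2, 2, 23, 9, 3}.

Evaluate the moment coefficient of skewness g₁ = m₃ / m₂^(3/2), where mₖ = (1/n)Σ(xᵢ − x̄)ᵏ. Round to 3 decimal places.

x̄ = (2 + 2 + 23 + 9 + 3) / 5 = 7.8000
deviations (xᵢ − x̄): -5.8000, -5.8000, 15.2000, 1.2000, -4.8000
Σ(xᵢ − x̄)² = 322.8000 ⇒ m₂ = 322.8000/5 = 64.56000
Σ(xᵢ − x̄)³ = 3012.7200 ⇒ m₃ = 3012.7200/5 = 602.54400
m₂^(3/2) = 64.56000^(1.5) = 518.73468
g₁ = m₃ / m₂^(3/2) = 602.54400 / 518.73468 ≈ 1.162

1.162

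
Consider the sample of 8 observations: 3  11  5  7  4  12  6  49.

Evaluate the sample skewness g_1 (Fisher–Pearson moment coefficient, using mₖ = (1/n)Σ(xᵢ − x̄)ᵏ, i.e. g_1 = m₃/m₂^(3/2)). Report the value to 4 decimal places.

2.0779

x̄ = (3 + 11 + 5 + 7 + 4 + 12 + 6 + 49) / 8 = 12.1250
deviations (xᵢ − x̄): -9.1250, -1.1250, -7.1250, -5.1250, -8.1250, -0.1250, -6.1250, 36.8750
Σ(xᵢ − x̄)² = 1624.8750 ⇒ m₂ = 1624.8750/8 = 203.10938
Σ(xᵢ − x̄)³ = 48117.6563 ⇒ m₃ = 48117.6563/8 = 6014.70703
m₂^(3/2) = 203.10938^(1.5) = 2894.64264
g_1 = m₃ / m₂^(3/2) = 6014.70703 / 2894.64264 ≈ 2.0779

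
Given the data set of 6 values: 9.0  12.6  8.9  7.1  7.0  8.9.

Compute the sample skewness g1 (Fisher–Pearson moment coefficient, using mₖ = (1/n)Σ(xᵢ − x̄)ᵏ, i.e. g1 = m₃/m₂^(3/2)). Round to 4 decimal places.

0.9713

x̄ = (9.0 + 12.6 + 8.9 + 7.1 + 7.0 + 8.9) / 6 = 8.9167
deviations (xᵢ − x̄): 0.0833, 3.6833, -0.0167, -1.8167, -1.9167, -0.0167
Σ(xᵢ − x̄)² = 20.5483 ⇒ m₂ = 20.5483/6 = 3.42472
Σ(xᵢ − x̄)³ = 36.9356 ⇒ m₃ = 36.9356/6 = 6.15593
m₂^(3/2) = 3.42472^(1.5) = 6.33779
g1 = m₃ / m₂^(3/2) = 6.15593 / 6.33779 ≈ 0.9713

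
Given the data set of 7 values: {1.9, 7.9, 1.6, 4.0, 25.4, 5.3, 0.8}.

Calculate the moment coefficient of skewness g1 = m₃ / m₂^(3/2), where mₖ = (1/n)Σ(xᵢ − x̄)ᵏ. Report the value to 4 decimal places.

1.7152

x̄ = (1.9 + 7.9 + 1.6 + 4.0 + 25.4 + 5.3 + 0.8) / 7 = 6.7000
deviations (xᵢ − x̄): -4.8000, 1.2000, -5.1000, -2.7000, 18.7000, -1.4000, -5.9000
Σ(xᵢ − x̄)² = 444.2400 ⇒ m₂ = 444.2400/7 = 63.46286
Σ(xᵢ − x̄)³ = 6069.8820 ⇒ m₃ = 6069.8820/7 = 867.12600
m₂^(3/2) = 63.46286^(1.5) = 505.56783
g1 = m₃ / m₂^(3/2) = 867.12600 / 505.56783 ≈ 1.7152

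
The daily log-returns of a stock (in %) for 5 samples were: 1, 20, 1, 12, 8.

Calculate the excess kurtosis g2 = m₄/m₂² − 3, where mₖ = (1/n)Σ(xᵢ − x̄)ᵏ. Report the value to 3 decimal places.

-1.165

x̄ = 8.4000
Σ(xᵢ − x̄)² = 257.2000 ⇒ m₂ = 51.44000
Σ(xᵢ − x̄)⁴ = 24271.6960 ⇒ m₄ = 4854.33920
m₂² = 2646.07360
g2 = m₄/m₂² − 3 = 1.83454 − 3 ≈ -1.165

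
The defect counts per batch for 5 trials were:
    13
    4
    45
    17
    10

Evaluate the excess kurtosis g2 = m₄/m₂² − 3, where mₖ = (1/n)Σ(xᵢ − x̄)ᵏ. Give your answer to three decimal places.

x̄ = 17.8000
Σ(xᵢ − x̄)² = 1014.8000 ⇒ m₂ = 202.96000
Σ(xᵢ − x̄)⁴ = 587863.3760 ⇒ m₄ = 117572.67520
m₂² = 41192.76160
g2 = m₄/m₂² − 3 = 2.85421 − 3 ≈ -0.146

-0.146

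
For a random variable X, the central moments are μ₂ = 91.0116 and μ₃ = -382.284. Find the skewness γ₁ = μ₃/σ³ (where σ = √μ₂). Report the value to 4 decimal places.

-0.4403

σ = √μ₂ = √91.0116 = 9.54000
σ³ = μ₂^(3/2) = 868.25066
γ₁ = μ₃/σ³ = -382.284 / 868.25066 ≈ -0.4403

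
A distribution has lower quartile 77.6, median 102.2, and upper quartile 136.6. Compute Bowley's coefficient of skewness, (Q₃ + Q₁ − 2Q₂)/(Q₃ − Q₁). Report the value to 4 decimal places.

numerator: Q₃ + Q₁ − 2Q₂ = 136.6 + 77.6 − 2×102.2 = 9.8000
denominator: Q₃ − Q₁ = 136.6 − 77.6 = 59.0000
Bowley skewness = 9.8000 / 59.0000 ≈ 0.1661

0.1661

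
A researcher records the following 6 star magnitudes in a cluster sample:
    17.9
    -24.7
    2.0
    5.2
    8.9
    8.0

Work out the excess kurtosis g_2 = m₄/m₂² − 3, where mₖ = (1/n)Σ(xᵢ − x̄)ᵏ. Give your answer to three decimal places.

x̄ = 2.8833
Σ(xᵢ − x̄)² = 1054.8683 ⇒ m₂ = 175.81139
Σ(xᵢ − x̄)⁴ = 631753.5835 ⇒ m₄ = 105292.26392
m₂² = 30909.64446
g_2 = m₄/m₂² − 3 = 3.40645 − 3 ≈ 0.406

0.406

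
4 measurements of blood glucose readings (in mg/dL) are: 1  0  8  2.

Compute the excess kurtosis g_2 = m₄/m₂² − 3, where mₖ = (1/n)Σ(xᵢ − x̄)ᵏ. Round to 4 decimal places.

x̄ = 2.7500
Σ(xᵢ − x̄)² = 38.7500 ⇒ m₂ = 9.68750
Σ(xᵢ − x̄)⁴ = 826.5781 ⇒ m₄ = 206.64453
m₂² = 93.84766
g_2 = m₄/m₂² − 3 = 2.20191 − 3 ≈ -0.7981

-0.7981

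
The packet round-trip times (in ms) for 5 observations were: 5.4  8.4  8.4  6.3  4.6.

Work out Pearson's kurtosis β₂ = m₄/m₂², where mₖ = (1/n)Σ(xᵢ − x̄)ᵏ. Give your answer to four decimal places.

x̄ = 6.6200
Σ(xᵢ − x̄)² = 12.0080 ⇒ m₂ = 2.40160
Σ(xᵢ − x̄)⁴ = 38.9530 ⇒ m₄ = 7.79060
m₂² = 5.76768
β₂ = m₄/m₂² = 7.79060 / 5.76768 ≈ 1.3507

1.3507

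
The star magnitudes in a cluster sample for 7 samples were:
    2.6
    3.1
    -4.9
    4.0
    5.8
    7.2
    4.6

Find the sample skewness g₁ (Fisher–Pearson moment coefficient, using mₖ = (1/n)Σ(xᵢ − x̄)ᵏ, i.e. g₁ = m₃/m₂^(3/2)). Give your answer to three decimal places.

x̄ = (2.6 + 3.1 - 4.9 + 4.0 + 5.8 + 7.2 + 4.6) / 7 = 3.2000
deviations (xᵢ − x̄): -0.6000, -0.1000, -8.1000, 0.8000, 2.6000, 4.0000, 1.4000
Σ(xᵢ − x̄)² = 91.3400 ⇒ m₂ = 91.3400/7 = 13.04857
Σ(xᵢ − x̄)³ = -446.8260 ⇒ m₃ = -446.8260/7 = -63.83229
m₂^(3/2) = 13.04857^(1.5) = 47.13510
g₁ = m₃ / m₂^(3/2) = -63.83229 / 47.13510 ≈ -1.354

-1.354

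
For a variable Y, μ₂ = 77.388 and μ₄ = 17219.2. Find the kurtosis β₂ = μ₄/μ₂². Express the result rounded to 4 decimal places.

2.8752

μ₂² = 77.388² = 5988.90254
μ₄/μ₂² = 17219.2 / 5988.90254 = 2.87518
β₂ ≈ 2.8752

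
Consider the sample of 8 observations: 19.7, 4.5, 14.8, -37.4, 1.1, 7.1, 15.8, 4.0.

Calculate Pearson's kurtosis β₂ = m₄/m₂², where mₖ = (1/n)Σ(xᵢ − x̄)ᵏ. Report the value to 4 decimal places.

4.7385

x̄ = 3.7000
Σ(xᵢ − x̄)² = 2233.8800 ⇒ m₂ = 279.23500
Σ(xᵢ − x̄)⁴ = 2955762.7652 ⇒ m₄ = 369470.34565
m₂² = 77972.18523
β₂ = m₄/m₂² = 369470.34565 / 77972.18523 ≈ 4.7385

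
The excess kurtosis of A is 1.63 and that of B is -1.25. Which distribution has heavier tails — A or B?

A

Higher excess kurtosis ⇒ heavier tails relative to the normal distribution.
1.63 vs -1.25: the larger is 1.63, so A has heavier tails. (A is leptokurtic — heavier-than-normal tails; the other is platykurtic.)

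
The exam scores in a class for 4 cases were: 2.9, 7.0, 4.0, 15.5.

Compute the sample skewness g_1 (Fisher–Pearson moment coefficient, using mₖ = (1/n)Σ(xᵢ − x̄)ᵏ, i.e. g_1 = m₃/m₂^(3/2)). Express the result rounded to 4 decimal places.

x̄ = (2.9 + 7.0 + 4.0 + 15.5) / 4 = 7.3500
deviations (xᵢ − x̄): -4.4500, -0.3500, -3.3500, 8.1500
Σ(xᵢ − x̄)² = 97.5700 ⇒ m₂ = 97.5700/4 = 24.39250
Σ(xᵢ − x̄)³ = 415.5840 ⇒ m₃ = 415.5840/4 = 103.89600
m₂^(3/2) = 24.39250^(1.5) = 120.47154
g_1 = m₃ / m₂^(3/2) = 103.89600 / 120.47154 ≈ 0.8624

0.8624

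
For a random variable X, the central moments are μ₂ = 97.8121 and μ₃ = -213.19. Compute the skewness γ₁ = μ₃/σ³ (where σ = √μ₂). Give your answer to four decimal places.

σ = √μ₂ = √97.8121 = 9.89000
σ³ = μ₂^(3/2) = 967.36167
γ₁ = μ₃/σ³ = -213.19 / 967.36167 ≈ -0.2204

-0.2204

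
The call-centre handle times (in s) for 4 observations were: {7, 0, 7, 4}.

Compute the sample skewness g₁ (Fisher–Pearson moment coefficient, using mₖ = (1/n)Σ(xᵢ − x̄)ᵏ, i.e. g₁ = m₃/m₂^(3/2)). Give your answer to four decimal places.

x̄ = (7 + 0 + 7 + 4) / 4 = 4.5000
deviations (xᵢ − x̄): 2.5000, -4.5000, 2.5000, -0.5000
Σ(xᵢ − x̄)² = 33.0000 ⇒ m₂ = 33.0000/4 = 8.25000
Σ(xᵢ − x̄)³ = -60.0000 ⇒ m₃ = -60.0000/4 = -15.00000
m₂^(3/2) = 8.25000^(1.5) = 23.69632
g₁ = m₃ / m₂^(3/2) = -15.00000 / 23.69632 ≈ -0.6330

-0.6330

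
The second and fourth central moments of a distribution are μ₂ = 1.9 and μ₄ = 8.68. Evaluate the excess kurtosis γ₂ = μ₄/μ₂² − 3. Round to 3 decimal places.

μ₂² = 1.9² = 3.61000
μ₄/μ₂² = 8.68 / 3.61000 = 2.40443
γ₂ = 2.40443 − 3 ≈ -0.596

-0.596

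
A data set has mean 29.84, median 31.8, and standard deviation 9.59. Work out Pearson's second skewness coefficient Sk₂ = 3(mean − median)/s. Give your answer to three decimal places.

-0.613

Sk₂ = 3(29.84 − 31.8) / 9.59 = 3 × -1.9600 / 9.59
    = -5.8800 / 9.59 ≈ -0.613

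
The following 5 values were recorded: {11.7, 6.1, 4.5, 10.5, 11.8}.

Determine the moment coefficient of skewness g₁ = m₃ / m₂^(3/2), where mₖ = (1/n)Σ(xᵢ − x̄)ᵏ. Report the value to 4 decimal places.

-0.4260

x̄ = (11.7 + 6.1 + 4.5 + 10.5 + 11.8) / 5 = 8.9200
deviations (xᵢ − x̄): 2.7800, -2.8200, -4.4200, 1.5800, 2.8800
Σ(xᵢ − x̄)² = 46.0080 ⇒ m₂ = 46.0080/5 = 9.20160
Σ(xᵢ − x̄)³ = -59.4595 ⇒ m₃ = -59.4595/5 = -11.89190
m₂^(3/2) = 9.20160^(1.5) = 27.91226
g₁ = m₃ / m₂^(3/2) = -11.89190 / 27.91226 ≈ -0.4260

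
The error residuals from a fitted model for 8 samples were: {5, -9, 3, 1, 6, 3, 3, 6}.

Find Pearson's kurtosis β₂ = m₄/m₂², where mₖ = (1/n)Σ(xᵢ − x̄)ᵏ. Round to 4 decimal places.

4.8117

x̄ = 2.2500
Σ(xᵢ − x̄)² = 165.5000 ⇒ m₂ = 20.68750
Σ(xᵢ − x̄)⁴ = 16474.1563 ⇒ m₄ = 2059.26953
m₂² = 427.97266
β₂ = m₄/m₂² = 2059.26953 / 427.97266 ≈ 4.8117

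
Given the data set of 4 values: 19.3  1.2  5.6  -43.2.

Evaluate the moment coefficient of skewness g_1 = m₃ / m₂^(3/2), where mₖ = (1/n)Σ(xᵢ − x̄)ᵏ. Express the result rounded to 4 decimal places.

x̄ = (19.3 + 1.2 + 5.6 - 43.2) / 4 = -4.2750
deviations (xᵢ − x̄): 23.5750, 5.4750, 9.8750, -38.9250
Σ(xᵢ − x̄)² = 2198.4275 ⇒ m₂ = 2198.4275/4 = 549.60688
Σ(xᵢ − x̄)³ = -44747.8211 ⇒ m₃ = -44747.8211/4 = -11186.95528
m₂^(3/2) = 549.60688^(1.5) = 12884.81641
g_1 = m₃ / m₂^(3/2) = -11186.95528 / 12884.81641 ≈ -0.8682

-0.8682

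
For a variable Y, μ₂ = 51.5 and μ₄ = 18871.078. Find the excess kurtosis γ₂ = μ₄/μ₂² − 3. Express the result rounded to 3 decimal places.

4.115

μ₂² = 51.5² = 2652.25000
μ₄/μ₂² = 18871.078 / 2652.25000 = 7.11512
γ₂ = 7.11512 − 3 ≈ 4.115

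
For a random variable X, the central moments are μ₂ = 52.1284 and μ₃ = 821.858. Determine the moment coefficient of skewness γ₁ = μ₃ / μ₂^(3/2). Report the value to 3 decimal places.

σ = √μ₂ = √52.1284 = 7.22000
σ³ = μ₂^(3/2) = 376.36705
γ₁ = μ₃/σ³ = 821.858 / 376.36705 ≈ 2.184

2.184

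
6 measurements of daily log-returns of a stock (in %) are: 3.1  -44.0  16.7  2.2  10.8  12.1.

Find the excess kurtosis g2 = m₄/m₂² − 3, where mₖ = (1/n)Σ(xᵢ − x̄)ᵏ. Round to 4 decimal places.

0.7749

x̄ = 0.1500
Σ(xᵢ − x̄)² = 2492.2550 ⇒ m₂ = 415.37583
Σ(xᵢ − x̄)⁴ = 3907841.5460 ⇒ m₄ = 651306.92434
m₂² = 172537.08292
g2 = m₄/m₂² − 3 = 3.77488 − 3 ≈ 0.7749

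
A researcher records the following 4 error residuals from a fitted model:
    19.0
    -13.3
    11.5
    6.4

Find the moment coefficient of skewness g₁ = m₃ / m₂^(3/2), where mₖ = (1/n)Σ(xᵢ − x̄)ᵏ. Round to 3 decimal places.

x̄ = (19.0 - 13.3 + 11.5 + 6.4) / 4 = 5.9000
deviations (xᵢ − x̄): 13.1000, -19.2000, 5.6000, 0.5000
Σ(xᵢ − x̄)² = 571.8600 ⇒ m₂ = 571.8600/4 = 142.96500
Σ(xᵢ − x̄)³ = -4654.0560 ⇒ m₃ = -4654.0560/4 = -1163.51400
m₂^(3/2) = 142.96500^(1.5) = 1709.40352
g₁ = m₃ / m₂^(3/2) = -1163.51400 / 1709.40352 ≈ -0.681

-0.681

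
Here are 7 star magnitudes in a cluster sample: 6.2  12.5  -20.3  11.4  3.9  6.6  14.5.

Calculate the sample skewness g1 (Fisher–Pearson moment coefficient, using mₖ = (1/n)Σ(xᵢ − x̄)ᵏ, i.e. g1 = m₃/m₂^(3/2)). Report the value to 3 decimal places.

-1.605

x̄ = (6.2 + 12.5 - 20.3 + 11.4 + 3.9 + 6.6 + 14.5) / 7 = 4.9714
deviations (xᵢ − x̄): 1.2286, 7.5286, -25.2714, 6.4286, -1.0714, 1.6286, 9.5286
Σ(xᵢ − x̄)² = 832.7543 ⇒ m₂ = 832.7543/7 = 118.96490
Σ(xᵢ − x̄)³ = -14577.0109 ⇒ m₃ = -14577.0109/7 = -2082.43013
m₂^(3/2) = 118.96490^(1.5) = 1297.56241
g1 = m₃ / m₂^(3/2) = -2082.43013 / 1297.56241 ≈ -1.605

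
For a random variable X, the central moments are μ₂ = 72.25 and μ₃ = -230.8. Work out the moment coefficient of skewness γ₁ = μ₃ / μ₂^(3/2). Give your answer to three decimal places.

-0.376

σ = √μ₂ = √72.25 = 8.50000
σ³ = μ₂^(3/2) = 614.12500
γ₁ = μ₃/σ³ = -230.8 / 614.12500 ≈ -0.376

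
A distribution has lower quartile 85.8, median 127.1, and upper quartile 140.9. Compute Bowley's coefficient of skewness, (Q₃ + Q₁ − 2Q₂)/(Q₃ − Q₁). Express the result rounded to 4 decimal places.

-0.4991

numerator: Q₃ + Q₁ − 2Q₂ = 140.9 + 85.8 − 2×127.1 = -27.5000
denominator: Q₃ − Q₁ = 140.9 − 85.8 = 55.1000
Bowley skewness = -27.5000 / 55.1000 ≈ -0.4991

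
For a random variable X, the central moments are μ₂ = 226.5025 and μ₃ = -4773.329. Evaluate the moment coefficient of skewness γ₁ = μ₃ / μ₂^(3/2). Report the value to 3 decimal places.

-1.400

σ = √μ₂ = √226.5025 = 15.05000
σ³ = μ₂^(3/2) = 3408.86263
γ₁ = μ₃/σ³ = -4773.329 / 3408.86263 ≈ -1.400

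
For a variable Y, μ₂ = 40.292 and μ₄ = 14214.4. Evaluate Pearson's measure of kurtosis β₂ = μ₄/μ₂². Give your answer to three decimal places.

8.756

μ₂² = 40.292² = 1623.44526
μ₄/μ₂² = 14214.4 / 1623.44526 = 8.75570
β₂ ≈ 8.756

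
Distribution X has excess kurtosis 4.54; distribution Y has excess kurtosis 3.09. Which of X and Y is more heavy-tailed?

Higher excess kurtosis ⇒ heavier tails relative to the normal distribution.
4.54 vs 3.09: the larger is 4.54, so X has heavier tails.

X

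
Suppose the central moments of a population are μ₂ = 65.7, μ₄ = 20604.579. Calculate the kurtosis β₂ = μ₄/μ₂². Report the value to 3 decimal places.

4.773

μ₂² = 65.7² = 4316.49000
μ₄/μ₂² = 20604.579 / 4316.49000 = 4.77346
β₂ ≈ 4.773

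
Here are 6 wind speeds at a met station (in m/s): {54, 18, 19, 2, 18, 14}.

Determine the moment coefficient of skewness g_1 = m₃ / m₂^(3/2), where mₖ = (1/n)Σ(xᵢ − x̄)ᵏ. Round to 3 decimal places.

x̄ = (54 + 18 + 19 + 2 + 18 + 14) / 6 = 20.8333
deviations (xᵢ − x̄): 33.1667, -2.8333, -1.8333, -18.8333, -2.8333, -6.8333
Σ(xᵢ − x̄)² = 1520.8333 ⇒ m₂ = 1520.8333/6 = 253.47222
Σ(xᵢ − x̄)³ = 29433.4444 ⇒ m₃ = 29433.4444/6 = 4905.57407
m₂^(3/2) = 253.47222^(1.5) = 4035.48334
g_1 = m₃ / m₂^(3/2) = 4905.57407 / 4035.48334 ≈ 1.216

1.216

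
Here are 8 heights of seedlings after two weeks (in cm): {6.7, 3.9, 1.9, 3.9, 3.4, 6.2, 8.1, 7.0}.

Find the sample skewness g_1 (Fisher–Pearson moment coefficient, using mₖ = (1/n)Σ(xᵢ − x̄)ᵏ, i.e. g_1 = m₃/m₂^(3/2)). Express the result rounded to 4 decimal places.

-0.0843

x̄ = (6.7 + 3.9 + 1.9 + 3.9 + 3.4 + 6.2 + 8.1 + 7.0) / 8 = 5.1375
deviations (xᵢ − x̄): 1.5625, -1.2375, -3.2375, -1.2375, -1.7375, 1.0625, 2.9625, 1.8625
Σ(xᵢ − x̄)² = 32.3787 ⇒ m₂ = 32.3787/8 = 4.04734
Σ(xᵢ − x̄)³ = -5.4940 ⇒ m₃ = -5.4940/8 = -0.68675
m₂^(3/2) = 4.04734^(1.5) = 8.14245
g_1 = m₃ / m₂^(3/2) = -0.68675 / 8.14245 ≈ -0.0843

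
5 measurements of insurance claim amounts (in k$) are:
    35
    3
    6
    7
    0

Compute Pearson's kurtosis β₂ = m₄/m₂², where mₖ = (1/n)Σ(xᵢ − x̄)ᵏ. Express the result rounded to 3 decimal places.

3.073

x̄ = 10.2000
Σ(xᵢ − x̄)² = 798.8000 ⇒ m₂ = 159.76000
Σ(xᵢ − x̄)⁴ = 392201.9360 ⇒ m₄ = 78440.38720
m₂² = 25523.25760
β₂ = m₄/m₂² = 78440.38720 / 25523.25760 ≈ 3.073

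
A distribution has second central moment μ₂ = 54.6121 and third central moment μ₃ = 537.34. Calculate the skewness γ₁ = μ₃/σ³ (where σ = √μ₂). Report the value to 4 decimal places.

1.3314

σ = √μ₂ = √54.6121 = 7.39000
σ³ = μ₂^(3/2) = 403.58342
γ₁ = μ₃/σ³ = 537.34 / 403.58342 ≈ 1.3314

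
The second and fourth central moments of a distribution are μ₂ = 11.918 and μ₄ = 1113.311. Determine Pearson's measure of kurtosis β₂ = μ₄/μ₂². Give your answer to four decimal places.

μ₂² = 11.918² = 142.03872
μ₄/μ₂² = 1113.311 / 142.03872 = 7.83808
β₂ ≈ 7.8381

7.8381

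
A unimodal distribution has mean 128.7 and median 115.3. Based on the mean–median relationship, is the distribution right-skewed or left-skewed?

right-skewed

mean − median = 128.7 − 115.3 = 13.4
mean > median ⇒ the longer tail is on the right ⇒ right-skewed (positively skewed).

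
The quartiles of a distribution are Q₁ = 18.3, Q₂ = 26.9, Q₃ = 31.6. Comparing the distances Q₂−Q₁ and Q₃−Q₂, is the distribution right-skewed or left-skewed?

left-skewed

Q₂ − Q₁ = 8.6;  Q₃ − Q₂ = 4.7
Q₂ − Q₁ > Q₃ − Q₂ ⇒ the lower half is more spread out ⇒ left-skewed.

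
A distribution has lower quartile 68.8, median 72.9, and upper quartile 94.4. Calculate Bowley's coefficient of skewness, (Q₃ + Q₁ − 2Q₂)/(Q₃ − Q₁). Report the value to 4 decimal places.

0.6797

numerator: Q₃ + Q₁ − 2Q₂ = 94.4 + 68.8 − 2×72.9 = 17.4000
denominator: Q₃ − Q₁ = 94.4 − 68.8 = 25.6000
Bowley skewness = 17.4000 / 25.6000 ≈ 0.6797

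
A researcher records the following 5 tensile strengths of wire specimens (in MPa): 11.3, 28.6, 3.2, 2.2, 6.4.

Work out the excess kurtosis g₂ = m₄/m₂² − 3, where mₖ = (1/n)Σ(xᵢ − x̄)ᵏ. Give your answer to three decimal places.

-0.287

x̄ = 10.3400
Σ(xᵢ − x̄)² = 467.1120 ⇒ m₂ = 93.42240
Σ(xᵢ − x̄)⁴ = 118405.0502 ⇒ m₄ = 23681.01003
m₂² = 8727.74482
g₂ = m₄/m₂² − 3 = 2.71330 − 3 ≈ -0.287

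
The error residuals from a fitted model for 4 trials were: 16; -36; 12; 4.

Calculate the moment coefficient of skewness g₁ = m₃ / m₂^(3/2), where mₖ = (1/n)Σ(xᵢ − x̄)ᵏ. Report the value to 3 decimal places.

x̄ = (16 - 36 + 12 + 4) / 4 = -1.0000
deviations (xᵢ − x̄): 17.0000, -35.0000, 13.0000, 5.0000
Σ(xᵢ − x̄)² = 1708.0000 ⇒ m₂ = 1708.0000/4 = 427.00000
Σ(xᵢ − x̄)³ = -35640.0000 ⇒ m₃ = -35640.0000/4 = -8910.00000
m₂^(3/2) = 427.00000^(1.5) = 8823.51874
g₁ = m₃ / m₂^(3/2) = -8910.00000 / 8823.51874 ≈ -1.010

-1.010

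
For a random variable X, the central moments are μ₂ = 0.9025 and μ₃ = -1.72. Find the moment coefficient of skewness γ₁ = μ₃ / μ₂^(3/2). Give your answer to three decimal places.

-2.006

σ = √μ₂ = √0.9025 = 0.95000
σ³ = μ₂^(3/2) = 0.85738
γ₁ = μ₃/σ³ = -1.72 / 0.85738 ≈ -2.006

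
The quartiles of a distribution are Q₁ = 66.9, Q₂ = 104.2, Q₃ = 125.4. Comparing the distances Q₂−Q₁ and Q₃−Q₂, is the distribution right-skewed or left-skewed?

left-skewed

Q₂ − Q₁ = 37.3;  Q₃ − Q₂ = 21.2
Q₂ − Q₁ > Q₃ − Q₂ ⇒ the lower half is more spread out ⇒ left-skewed.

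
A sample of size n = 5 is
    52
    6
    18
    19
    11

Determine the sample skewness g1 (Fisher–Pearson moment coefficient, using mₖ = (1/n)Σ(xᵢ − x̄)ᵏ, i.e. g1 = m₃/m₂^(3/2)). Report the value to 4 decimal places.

x̄ = (52 + 6 + 18 + 19 + 11) / 5 = 21.2000
deviations (xᵢ − x̄): 30.8000, -15.2000, -3.2000, -2.2000, -10.2000
Σ(xᵢ − x̄)² = 1298.8000 ⇒ m₂ = 1298.8000/5 = 259.76000
Σ(xᵢ − x̄)³ = 24601.6800 ⇒ m₃ = 24601.6800/5 = 4920.33600
m₂^(3/2) = 259.76000^(1.5) = 4186.57054
g1 = m₃ / m₂^(3/2) = 4920.33600 / 4186.57054 ≈ 1.1753

1.1753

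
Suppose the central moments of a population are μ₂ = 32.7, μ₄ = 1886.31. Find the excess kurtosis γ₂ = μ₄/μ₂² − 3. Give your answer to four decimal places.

μ₂² = 32.7² = 1069.29000
μ₄/μ₂² = 1886.31 / 1069.29000 = 1.76408
γ₂ = 1.76408 − 3 ≈ -1.2359

-1.2359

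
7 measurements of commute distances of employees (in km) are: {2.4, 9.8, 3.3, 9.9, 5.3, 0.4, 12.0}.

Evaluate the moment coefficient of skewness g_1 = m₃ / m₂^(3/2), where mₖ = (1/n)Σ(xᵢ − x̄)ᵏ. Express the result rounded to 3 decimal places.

0.067

x̄ = (2.4 + 9.8 + 3.3 + 9.9 + 5.3 + 0.4 + 12.0) / 7 = 6.1571
deviations (xᵢ − x̄): -3.7571, 3.6429, -2.8571, 3.7429, -0.8571, -5.7571, 5.8429
Σ(xᵢ − x̄)² = 117.5771 ⇒ m₂ = 117.5771/7 = 16.79673
Σ(xᵢ − x̄)³ = 32.4366 ⇒ m₃ = 32.4366/7 = 4.63380
m₂^(3/2) = 16.79673^(1.5) = 68.83943
g_1 = m₃ / m₂^(3/2) = 4.63380 / 68.83943 ≈ 0.067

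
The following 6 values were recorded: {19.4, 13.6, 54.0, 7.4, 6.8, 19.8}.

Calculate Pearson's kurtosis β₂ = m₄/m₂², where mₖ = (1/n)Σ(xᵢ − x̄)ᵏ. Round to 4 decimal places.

3.5123

x̄ = 20.1667
Σ(xᵢ − x̄)² = 1530.1933 ⇒ m₂ = 255.03222
Σ(xᵢ − x̄)⁴ = 1370672.3554 ⇒ m₄ = 228445.39257
m₂² = 65041.43437
β₂ = m₄/m₂² = 228445.39257 / 65041.43437 ≈ 3.5123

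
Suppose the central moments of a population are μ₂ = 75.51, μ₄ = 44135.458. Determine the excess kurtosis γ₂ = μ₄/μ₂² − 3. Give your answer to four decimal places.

μ₂² = 75.51² = 5701.76010
μ₄/μ₂² = 44135.458 / 5701.76010 = 7.74067
γ₂ = 7.74067 − 3 ≈ 4.7407

4.7407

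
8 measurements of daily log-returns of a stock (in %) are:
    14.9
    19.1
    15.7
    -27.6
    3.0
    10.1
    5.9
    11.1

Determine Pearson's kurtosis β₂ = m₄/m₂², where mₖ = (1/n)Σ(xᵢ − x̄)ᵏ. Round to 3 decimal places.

4.804

x̄ = 6.5250
Σ(xᵢ − x̄)² = 1523.4950 ⇒ m₂ = 190.43688
Σ(xᵢ − x̄)⁴ = 1393864.0045 ⇒ m₄ = 174233.00056
m₂² = 36266.20336
β₂ = m₄/m₂² = 174233.00056 / 36266.20336 ≈ 4.804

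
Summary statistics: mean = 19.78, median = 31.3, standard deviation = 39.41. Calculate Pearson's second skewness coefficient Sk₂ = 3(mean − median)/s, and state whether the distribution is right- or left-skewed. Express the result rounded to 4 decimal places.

Sk₂ = 3(19.78 − 31.3) / 39.41 = 3 × -11.5200 / 39.41
    = -34.5600 / 39.41 ≈ -0.8769
Sk₂ < 0 ⇒ mean < median ⇒ left-skewed (negative skew).

-0.8769, left-skewed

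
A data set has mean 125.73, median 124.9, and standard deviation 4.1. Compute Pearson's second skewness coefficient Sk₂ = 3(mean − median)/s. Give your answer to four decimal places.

0.6073

Sk₂ = 3(125.73 − 124.9) / 4.1 = 3 × 0.8300 / 4.1
    = 2.4900 / 4.1 ≈ 0.6073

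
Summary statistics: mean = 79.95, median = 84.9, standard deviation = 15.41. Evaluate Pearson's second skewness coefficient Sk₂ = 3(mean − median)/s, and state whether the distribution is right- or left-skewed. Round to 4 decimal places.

Sk₂ = 3(79.95 − 84.9) / 15.41 = 3 × -4.9500 / 15.41
    = -14.8500 / 15.41 ≈ -0.9637
Sk₂ < 0 ⇒ mean < median ⇒ left-skewed (negative skew).

-0.9637, left-skewed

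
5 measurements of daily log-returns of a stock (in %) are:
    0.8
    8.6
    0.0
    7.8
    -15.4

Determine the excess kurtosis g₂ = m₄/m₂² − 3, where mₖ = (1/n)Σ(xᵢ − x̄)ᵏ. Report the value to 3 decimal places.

-0.493

x̄ = 0.3600
Σ(xᵢ − x̄)² = 371.9520 ⇒ m₂ = 74.39040
Σ(xᵢ − x̄)⁴ = 69365.5916 ⇒ m₄ = 13873.11832
m₂² = 5533.93161
g₂ = m₄/m₂² − 3 = 2.50692 − 3 ≈ -0.493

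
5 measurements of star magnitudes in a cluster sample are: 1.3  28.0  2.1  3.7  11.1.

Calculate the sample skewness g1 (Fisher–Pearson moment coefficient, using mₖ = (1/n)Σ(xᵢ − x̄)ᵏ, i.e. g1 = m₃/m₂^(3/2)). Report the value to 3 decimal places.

x̄ = (1.3 + 28.0 + 2.1 + 3.7 + 11.1) / 5 = 9.2400
deviations (xᵢ − x̄): -7.9400, 18.7600, -7.1400, -5.5400, 1.8600
Σ(xᵢ − x̄)² = 500.1120 ⇒ m₂ = 500.1120/5 = 100.02240
Σ(xᵢ − x̄)³ = 5574.1922 ⇒ m₃ = 5574.1922/5 = 1114.83845
m₂^(3/2) = 100.02240^(1.5) = 1000.33602
g1 = m₃ / m₂^(3/2) = 1114.83845 / 1000.33602 ≈ 1.114

1.114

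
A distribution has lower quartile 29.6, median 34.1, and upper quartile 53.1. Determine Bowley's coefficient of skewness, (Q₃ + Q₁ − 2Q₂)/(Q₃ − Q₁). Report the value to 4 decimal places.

numerator: Q₃ + Q₁ − 2Q₂ = 53.1 + 29.6 − 2×34.1 = 14.5000
denominator: Q₃ − Q₁ = 53.1 − 29.6 = 23.5000
Bowley skewness = 14.5000 / 23.5000 ≈ 0.6170

0.6170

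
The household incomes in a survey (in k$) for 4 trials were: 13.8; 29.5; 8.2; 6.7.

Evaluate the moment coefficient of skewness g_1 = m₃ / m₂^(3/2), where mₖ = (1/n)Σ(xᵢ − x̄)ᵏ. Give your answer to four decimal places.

x̄ = (13.8 + 29.5 + 8.2 + 6.7) / 4 = 14.5500
deviations (xᵢ − x̄): -0.7500, 14.9500, -6.3500, -7.8500
Σ(xᵢ − x̄)² = 326.0100 ⇒ m₂ = 326.0100/4 = 81.50250
Σ(xᵢ − x̄)³ = 2601.1560 ⇒ m₃ = 2601.1560/4 = 650.28900
m₂^(3/2) = 81.50250^(1.5) = 735.79426
g_1 = m₃ / m₂^(3/2) = 650.28900 / 735.79426 ≈ 0.8838

0.8838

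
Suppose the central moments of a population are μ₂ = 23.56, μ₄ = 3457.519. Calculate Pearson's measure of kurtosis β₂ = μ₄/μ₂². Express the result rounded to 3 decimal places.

6.229

μ₂² = 23.56² = 555.07360
μ₄/μ₂² = 3457.519 / 555.07360 = 6.22894
β₂ ≈ 6.229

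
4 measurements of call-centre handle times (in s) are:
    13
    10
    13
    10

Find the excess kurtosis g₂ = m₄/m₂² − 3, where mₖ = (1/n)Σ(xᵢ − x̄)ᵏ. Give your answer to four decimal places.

-2.0000

x̄ = 11.5000
Σ(xᵢ − x̄)² = 9.0000 ⇒ m₂ = 2.25000
Σ(xᵢ − x̄)⁴ = 20.2500 ⇒ m₄ = 5.06250
m₂² = 5.06250
g₂ = m₄/m₂² − 3 = 1.00000 − 3 ≈ -2.0000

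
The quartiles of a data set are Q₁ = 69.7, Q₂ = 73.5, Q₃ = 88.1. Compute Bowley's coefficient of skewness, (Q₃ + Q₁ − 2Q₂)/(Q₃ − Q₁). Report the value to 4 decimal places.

0.5870

numerator: Q₃ + Q₁ − 2Q₂ = 88.1 + 69.7 − 2×73.5 = 10.8000
denominator: Q₃ − Q₁ = 88.1 − 69.7 = 18.4000
Bowley skewness = 10.8000 / 18.4000 ≈ 0.5870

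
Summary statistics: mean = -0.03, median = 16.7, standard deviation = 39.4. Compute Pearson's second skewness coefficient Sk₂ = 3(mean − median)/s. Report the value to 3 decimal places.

Sk₂ = 3(-0.03 − 16.7) / 39.4 = 3 × -16.7300 / 39.4
    = -50.1900 / 39.4 ≈ -1.274

-1.274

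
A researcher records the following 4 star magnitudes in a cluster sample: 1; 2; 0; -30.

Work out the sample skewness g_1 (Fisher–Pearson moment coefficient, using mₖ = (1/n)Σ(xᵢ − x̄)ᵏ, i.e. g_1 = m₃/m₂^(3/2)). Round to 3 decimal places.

-1.145

x̄ = (1 + 2 + 0 - 30) / 4 = -6.7500
deviations (xᵢ − x̄): 7.7500, 8.7500, 6.7500, -23.2500
Σ(xᵢ − x̄)² = 722.7500 ⇒ m₂ = 722.7500/4 = 180.68750
Σ(xᵢ − x̄)³ = -11125.1250 ⇒ m₃ = -11125.1250/4 = -2781.28125
m₂^(3/2) = 180.68750^(1.5) = 2428.80229
g_1 = m₃ / m₂^(3/2) = -2781.28125 / 2428.80229 ≈ -1.145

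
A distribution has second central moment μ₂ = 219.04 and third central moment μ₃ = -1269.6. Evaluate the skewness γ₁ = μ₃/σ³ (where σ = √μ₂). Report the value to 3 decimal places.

-0.392

σ = √μ₂ = √219.04 = 14.80000
σ³ = μ₂^(3/2) = 3241.79200
γ₁ = μ₃/σ³ = -1269.6 / 3241.79200 ≈ -0.392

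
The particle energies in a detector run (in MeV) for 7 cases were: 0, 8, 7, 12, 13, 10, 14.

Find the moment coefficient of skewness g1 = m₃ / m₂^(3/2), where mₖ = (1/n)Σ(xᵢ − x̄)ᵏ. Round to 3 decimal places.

-0.958

x̄ = (0 + 8 + 7 + 12 + 13 + 10 + 14) / 7 = 9.1429
deviations (xᵢ − x̄): -9.1429, -1.1429, -2.1429, 2.8571, 3.8571, 0.8571, 4.8571
Σ(xᵢ − x̄)² = 136.8571 ⇒ m₂ = 136.8571/7 = 19.55102
Σ(xᵢ − x̄)³ = -579.6735 ⇒ m₃ = -579.6735/7 = -82.81050
m₂^(3/2) = 19.55102^(1.5) = 86.44784
g1 = m₃ / m₂^(3/2) = -82.81050 / 86.44784 ≈ -0.958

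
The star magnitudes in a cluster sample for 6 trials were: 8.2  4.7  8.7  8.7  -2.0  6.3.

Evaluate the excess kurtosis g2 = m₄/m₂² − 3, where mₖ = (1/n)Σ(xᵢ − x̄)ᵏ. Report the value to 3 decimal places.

x̄ = 5.7667
Σ(xᵢ − x̄)² = 84.8733 ⇒ m₂ = 14.14556
Σ(xᵢ − x̄)⁴ = 3823.1444 ⇒ m₄ = 637.19073
m₂² = 200.09674
g2 = m₄/m₂² − 3 = 3.18441 − 3 ≈ 0.184

0.184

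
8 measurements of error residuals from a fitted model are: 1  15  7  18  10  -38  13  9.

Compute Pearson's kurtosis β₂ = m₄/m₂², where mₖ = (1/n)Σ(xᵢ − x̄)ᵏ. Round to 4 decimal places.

5.2281

x̄ = 4.3750
Σ(xᵢ − x̄)² = 2239.8750 ⇒ m₂ = 279.98438
Σ(xᵢ − x̄)⁴ = 3278701.8691 ⇒ m₄ = 409837.73364
m₂² = 78391.25024
β₂ = m₄/m₂² = 409837.73364 / 78391.25024 ≈ 5.2281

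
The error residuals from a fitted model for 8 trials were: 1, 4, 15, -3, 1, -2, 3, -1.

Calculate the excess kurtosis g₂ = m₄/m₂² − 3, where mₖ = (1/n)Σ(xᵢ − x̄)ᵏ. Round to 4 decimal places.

x̄ = 2.2500
Σ(xᵢ − x̄)² = 225.5000 ⇒ m₂ = 28.18750
Σ(xᵢ − x̄)⁴ = 27638.6563 ⇒ m₄ = 3454.83203
m₂² = 794.53516
g₂ = m₄/m₂² − 3 = 4.34824 − 3 ≈ 1.3482

1.3482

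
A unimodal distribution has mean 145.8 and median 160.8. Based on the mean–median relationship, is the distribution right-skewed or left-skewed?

left-skewed

mean − median = 145.8 − 160.8 = -15.0
mean < median ⇒ the longer tail is on the left ⇒ left-skewed (negatively skewed).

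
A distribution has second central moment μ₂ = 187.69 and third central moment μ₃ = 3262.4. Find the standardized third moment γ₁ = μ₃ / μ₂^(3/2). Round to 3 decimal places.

1.269

σ = √μ₂ = √187.69 = 13.70000
σ³ = μ₂^(3/2) = 2571.35300
γ₁ = μ₃/σ³ = 3262.4 / 2571.35300 ≈ 1.269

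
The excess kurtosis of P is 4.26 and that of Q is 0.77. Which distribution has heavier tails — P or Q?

Higher excess kurtosis ⇒ heavier tails relative to the normal distribution.
4.26 vs 0.77: the larger is 4.26, so P has heavier tails.

P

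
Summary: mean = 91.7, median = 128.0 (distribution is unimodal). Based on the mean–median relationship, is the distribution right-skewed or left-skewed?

mean − median = 91.7 − 128.0 = -36.3
mean < median ⇒ the longer tail is on the left ⇒ left-skewed (negatively skewed).

left-skewed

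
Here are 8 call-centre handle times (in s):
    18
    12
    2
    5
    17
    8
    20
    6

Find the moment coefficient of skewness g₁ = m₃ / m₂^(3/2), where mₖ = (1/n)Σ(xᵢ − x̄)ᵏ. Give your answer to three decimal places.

0.096

x̄ = (18 + 12 + 2 + 5 + 17 + 8 + 20 + 6) / 8 = 11.0000
deviations (xᵢ − x̄): 7.0000, 1.0000, -9.0000, -6.0000, 6.0000, -3.0000, 9.0000, -5.0000
Σ(xᵢ − x̄)² = 318.0000 ⇒ m₂ = 318.0000/8 = 39.75000
Σ(xᵢ − x̄)³ = 192.0000 ⇒ m₃ = 192.0000/8 = 24.00000
m₂^(3/2) = 39.75000^(1.5) = 250.61421
g₁ = m₃ / m₂^(3/2) = 24.00000 / 250.61421 ≈ 0.096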